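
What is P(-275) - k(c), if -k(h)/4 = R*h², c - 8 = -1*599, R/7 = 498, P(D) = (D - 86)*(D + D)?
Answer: 4870572814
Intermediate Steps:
P(D) = 2*D*(-86 + D) (P(D) = (-86 + D)*(2*D) = 2*D*(-86 + D))
R = 3486 (R = 7*498 = 3486)
c = -591 (c = 8 - 1*599 = 8 - 599 = -591)
k(h) = -13944*h²
P(-275) - k(c) = 2*(-275)*(-86 - 275) - (-13944)*(-591)² = 2*(-275)*(-361) - (-13944)*349281 = 198550 - 1*(-4870374264) = 198550 + 4870374264 = 4870572814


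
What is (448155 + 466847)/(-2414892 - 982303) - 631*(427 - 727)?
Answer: 643088098498/3397195 ≈ 1.8930e+5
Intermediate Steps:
(448155 + 466847)/(-2414892 - 982303) - 631*(427 - 727) = 915002/(-3397195) - 631*(-300) = 915002*(-1/3397195) - 1*(-189300) = -915002/3397195 + 189300 = 643088098498/3397195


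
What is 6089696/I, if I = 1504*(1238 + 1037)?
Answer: 4049/2275 ≈ 1.7798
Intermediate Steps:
I = 3421600 (I = 1504*2275 = 3421600)
6089696/I = 6089696/3421600 = 6089696*(1/3421600) = 4049/2275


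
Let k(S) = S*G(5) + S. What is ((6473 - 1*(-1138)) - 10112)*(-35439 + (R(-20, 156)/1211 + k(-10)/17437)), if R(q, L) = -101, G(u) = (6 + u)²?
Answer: 38195909930070/430943 ≈ 8.8633e+7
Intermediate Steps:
k(S) = 122*S (k(S) = S*(6 + 5)² + S = S*11² + S = S*121 + S = 121*S + S = 122*S)
((6473 - 1*(-1138)) - 10112)*(-35439 + (R(-20, 156)/1211 + k(-10)/17437)) = ((6473 - 1*(-1138)) - 10112)*(-35439 + (-101/1211 + (122*(-10))/17437)) = ((6473 + 1138) - 10112)*(-35439 + (-101*1/1211 - 1220*1/17437)) = (7611 - 10112)*(-35439 + (-101/1211 - 1220/17437)) = -2501*(-35439 - 66093/430943) = -2501*(-15272255070/430943) = 38195909930070/430943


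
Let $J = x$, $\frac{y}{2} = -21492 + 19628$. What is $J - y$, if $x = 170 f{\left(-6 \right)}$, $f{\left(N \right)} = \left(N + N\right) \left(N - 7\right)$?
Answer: $30248$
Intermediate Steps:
$f{\left(N \right)} = 2 N \left(-7 + N\right)$
$x = 26520$ ($x = 170 \cdot 2 \left(-6\right) \left(-7 - 6\right) = 170 \cdot 2 \left(-6\right) \left(-13\right) = 170 \cdot 156 = 26520$)
$y = -3728$ ($y = 2 \left(-21492 + 19628\right) = 2 \left(-1864\right) = -3728$)
$J = 26520$
$J - y = 26520 - -3728 = 26520 + 3728 = 30248$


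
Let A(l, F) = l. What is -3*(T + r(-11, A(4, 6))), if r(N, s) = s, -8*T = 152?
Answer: 45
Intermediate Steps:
T = -19 (T = -⅛*152 = -19)
-3*(T + r(-11, A(4, 6))) = -3*(-19 + 4) = -3*(-15) = 45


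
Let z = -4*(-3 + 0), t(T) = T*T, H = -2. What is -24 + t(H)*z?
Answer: 24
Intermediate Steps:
t(T) = T²
z = 12 (z = -4*(-3) = 12)
-24 + t(H)*z = -24 + (-2)²*12 = -24 + 4*12 = -24 + 48 = 24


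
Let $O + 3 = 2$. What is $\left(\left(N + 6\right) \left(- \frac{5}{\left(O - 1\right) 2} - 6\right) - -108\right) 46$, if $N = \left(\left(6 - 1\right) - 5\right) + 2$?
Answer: $3220$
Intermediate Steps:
$O = -1$ ($O = -3 + 2 = -1$)
$N = 2$ ($N = \left(\left(6 - 1\right) - 5\right) + 2 = \left(5 - 5\right) + 2 = 0 + 2 = 2$)
$\left(\left(N + 6\right) \left(- \frac{5}{\left(O - 1\right) 2} - 6\right) - -108\right) 46 = \left(\left(2 + 6\right) \left(- \frac{5}{\left(-1 - 1\right) 2} - 6\right) - -108\right) 46 = \left(8 \left(- \frac{5}{\left(-2\right) 2} - 6\right) + 108\right) 46 = \left(8 \left(- \frac{5}{-4} - 6\right) + 108\right) 46 = \left(8 \left(\left(-5\right) \left(- \frac{1}{4}\right) - 6\right) + 108\right) 46 = \left(8 \left(\frac{5}{4} - 6\right) + 108\right) 46 = \left(8 \left(- \frac{19}{4}\right) + 108\right) 46 = \left(-38 + 108\right) 46 = 70 \cdot 46 = 3220$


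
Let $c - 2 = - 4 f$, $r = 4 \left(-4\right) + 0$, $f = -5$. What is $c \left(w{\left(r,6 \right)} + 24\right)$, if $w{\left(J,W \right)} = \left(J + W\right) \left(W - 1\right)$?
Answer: $-572$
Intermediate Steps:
$r = -16$ ($r = -16 + 0 = -16$)
$w{\left(J,W \right)} = \left(-1 + W\right) \left(J + W\right)$ ($w{\left(J,W \right)} = \left(J + W\right) \left(-1 + W\right) = \left(-1 + W\right) \left(J + W\right)$)
$c = 22$ ($c = 2 - -20 = 2 + 20 = 22$)
$c \left(w{\left(r,6 \right)} + 24\right) = 22 \left(\left(6^{2} - -16 - 6 - 96\right) + 24\right) = 22 \left(\left(36 + 16 - 6 - 96\right) + 24\right) = 22 \left(-50 + 24\right) = 22 \left(-26\right) = -572$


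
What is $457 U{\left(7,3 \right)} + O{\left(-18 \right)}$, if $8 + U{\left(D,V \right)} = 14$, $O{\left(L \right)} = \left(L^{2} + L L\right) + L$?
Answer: $3372$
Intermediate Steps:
$O{\left(L \right)} = L + 2 L^{2}$ ($O{\left(L \right)} = \left(L^{2} + L^{2}\right) + L = 2 L^{2} + L = L + 2 L^{2}$)
$U{\left(D,V \right)} = 6$ ($U{\left(D,V \right)} = -8 + 14 = 6$)
$457 U{\left(7,3 \right)} + O{\left(-18 \right)} = 457 \cdot 6 - 18 \left(1 + 2 \left(-18\right)\right) = 2742 - 18 \left(1 - 36\right) = 2742 - -630 = 2742 + 630 = 3372$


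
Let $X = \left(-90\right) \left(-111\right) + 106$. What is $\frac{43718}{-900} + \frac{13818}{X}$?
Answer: $- \frac{53617591}{1135800} \approx -47.207$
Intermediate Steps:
$X = 10096$ ($X = 9990 + 106 = 10096$)
$\frac{43718}{-900} + \frac{13818}{X} = \frac{43718}{-900} + \frac{13818}{10096} = 43718 \left(- \frac{1}{900}\right) + 13818 \cdot \frac{1}{10096} = - \frac{21859}{450} + \frac{6909}{5048} = - \frac{53617591}{1135800}$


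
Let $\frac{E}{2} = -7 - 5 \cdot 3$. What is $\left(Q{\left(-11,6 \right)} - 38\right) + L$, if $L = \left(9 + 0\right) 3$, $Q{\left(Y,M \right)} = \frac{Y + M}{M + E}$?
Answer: $- \frac{413}{38} \approx -10.868$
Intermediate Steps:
$E = -44$ ($E = 2 \left(-7 - 5 \cdot 3\right) = 2 \left(-7 - 15\right) = 2 \left(-22\right) = -44$)
$Q{\left(Y,M \right)} = \frac{M + Y}{-44 + M}$ ($Q{\left(Y,M \right)} = \frac{Y + M}{M - 44} = \frac{M + Y}{-44 + M}$)
$L = 27$ ($L = 9 \cdot 3 = 27$)
$\left(Q{\left(-11,6 \right)} - 38\right) + L = \left(\frac{6 - 11}{-44 + 6} - 38\right) + 27 = \left(\frac{1}{-38} \left(-5\right) - 38\right) + 27 = \left(\left(- \frac{1}{38}\right) \left(-5\right) - 38\right) + 27 = \left(\frac{5}{38} - 38\right) + 27 = - \frac{1439}{38} + 27 = - \frac{413}{38}$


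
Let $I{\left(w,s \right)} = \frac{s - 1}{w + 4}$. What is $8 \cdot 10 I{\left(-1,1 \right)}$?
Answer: $0$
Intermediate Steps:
$I{\left(w,s \right)} = \frac{-1 + s}{4 + w}$
$8 \cdot 10 I{\left(-1,1 \right)} = 8 \cdot 10 \frac{-1 + 1}{4 - 1} = 80 \cdot \frac{1}{3} \cdot 0 = 80 \cdot 0 = 0$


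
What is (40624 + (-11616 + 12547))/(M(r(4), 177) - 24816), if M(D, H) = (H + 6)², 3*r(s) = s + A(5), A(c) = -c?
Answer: 41555/8673 ≈ 4.7913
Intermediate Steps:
r(s) = -5/3 + s/3 (r(s) = (s - 1*5)/3 = (s - 5)/3 = (-5 + s)/3 = -5/3 + s/3)
M(D, H) = (6 + H)²
(40624 + (-11616 + 12547))/(M(r(4), 177) - 24816) = (40624 + (-11616 + 12547))/((6 + 177)² - 24816) = (40624 + 931)/(183² - 24816) = 41555/(33489 - 24816) = 41555/8673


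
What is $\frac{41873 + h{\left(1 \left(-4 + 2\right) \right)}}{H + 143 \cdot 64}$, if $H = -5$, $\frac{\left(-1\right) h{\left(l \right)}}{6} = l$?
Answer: $\frac{41885}{9147} \approx 4.5791$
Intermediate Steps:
$h{\left(l \right)} = - 6 l$
$\frac{41873 + h{\left(1 \left(-4 + 2\right) \right)}}{H + 143 \cdot 64} = \frac{41873 - 6 \cdot 1 \left(-4 + 2\right)}{-5 + 143 \cdot 64} = \frac{41873 - 6 \cdot 1 \left(-2\right)}{-5 + 9152} = \frac{41873 - -12}{9147} = \left(41873 + 12\right) \frac{1}{9147} = 41885 \cdot \frac{1}{9147} = \frac{41885}{9147}$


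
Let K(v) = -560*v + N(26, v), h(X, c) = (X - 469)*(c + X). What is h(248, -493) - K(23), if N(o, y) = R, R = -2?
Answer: 67027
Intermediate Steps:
N(o, y) = -2
h(X, c) = (-469 + X)*(X + c)
K(v) = -2 - 560*v (K(v) = -560*v - 2 = -2 - 560*v)
h(248, -493) - K(23) = (248**2 - 469*248 - 469*(-493) + 248*(-493)) - (-2 - 560*23) = (61504 - 116312 + 231217 - 122264) - (-2 - 12880) = 54145 - 1*(-12882) = 54145 + 12882 = 67027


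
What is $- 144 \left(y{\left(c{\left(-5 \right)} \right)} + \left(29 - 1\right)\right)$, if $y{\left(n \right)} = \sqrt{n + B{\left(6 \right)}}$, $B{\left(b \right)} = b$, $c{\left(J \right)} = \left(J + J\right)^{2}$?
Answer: $-4032 - 144 \sqrt{106} \approx -5514.6$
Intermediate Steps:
$c{\left(J \right)} = 4 J^{2}$ ($c{\left(J \right)} = \left(2 J\right)^{2} = 4 J^{2}$)
$y{\left(n \right)} = \sqrt{6 + n}$ ($y{\left(n \right)} = \sqrt{n + 6} = \sqrt{6 + n}$)
$- 144 \left(y{\left(c{\left(-5 \right)} \right)} + \left(29 - 1\right)\right) = - 144 \left(\sqrt{6 + 4 \left(-5\right)^{2}} + \left(29 - 1\right)\right) = - 144 \left(\sqrt{6 + 4 \cdot 25} + 28\right) = - 144 \left(\sqrt{6 + 100} + 28\right) = - 144 \left(\sqrt{106} + 28\right) = - 144 \left(28 + \sqrt{106}\right) = -4032 - 144 \sqrt{106}$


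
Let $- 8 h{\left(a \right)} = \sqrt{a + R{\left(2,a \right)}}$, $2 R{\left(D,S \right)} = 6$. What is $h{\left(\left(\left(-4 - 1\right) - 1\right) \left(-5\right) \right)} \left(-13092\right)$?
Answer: $\frac{3273 \sqrt{33}}{2} \approx 9401.0$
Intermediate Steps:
$R{\left(D,S \right)} = 3$ ($R{\left(D,S \right)} = \frac{1}{2} \cdot 6 = 3$)
$h{\left(a \right)} = - \frac{\sqrt{3 + a}}{8}$ ($h{\left(a \right)} = - \frac{\sqrt{a + 3}}{8} = - \frac{\sqrt{3 + a}}{8}$)
$h{\left(\left(\left(-4 - 1\right) - 1\right) \left(-5\right) \right)} \left(-13092\right) = - \frac{\sqrt{3 + \left(\left(-4 - 1\right) - 1\right) \left(-5\right)}}{8} \left(-13092\right) = - \frac{\sqrt{3 + \left(-5 - 1\right) \left(-5\right)}}{8} \left(-13092\right) = - \frac{\sqrt{3 - -30}}{8} \left(-13092\right) = - \frac{\sqrt{3 + 30}}{8} \left(-13092\right) = - \frac{\sqrt{33}}{8} \left(-13092\right) = \frac{3273 \sqrt{33}}{2}$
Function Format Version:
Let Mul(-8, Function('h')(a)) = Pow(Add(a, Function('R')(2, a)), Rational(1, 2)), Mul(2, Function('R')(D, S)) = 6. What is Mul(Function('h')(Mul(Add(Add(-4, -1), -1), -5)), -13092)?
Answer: Mul(Rational(3273, 2), Pow(33, Rational(1, 2))) ≈ 9401.0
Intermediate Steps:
Function('R')(D, S) = 3 (Function('R')(D, S) = Mul(Rational(1, 2), 6) = 3)
Function('h')(a) = Mul(Rational(-1, 8), Pow(Add(3, a), Rational(1, 2))) (Function('h')(a) = Mul(Rational(-1, 8), Pow(Add(a, 3), Rational(1, 2))) = Mul(Rational(-1, 8), Pow(Add(3, a), Rational(1, 2))))
Mul(Function('h')(Mul(Add(Add(-4, -1), -1), -5)), -13092) = Mul(Mul(Rational(-1, 8), Pow(Add(3, Mul(Add(Add(-4, -1), -1), -5)), Rational(1, 2))), -13092) = Mul(Mul(Rational(-1, 8), Pow(Add(3, Mul(Add(-5, -1), -5)), Rational(1, 2))), -13092) = Mul(Mul(Rational(-1, 8), Pow(Add(3, Mul(-6, -5)), Rational(1, 2))), -13092) = Mul(Mul(Rational(-1, 8), Pow(Add(3, 30), Rational(1, 2))), -13092) = Mul(Mul(Rational(-1, 8), Pow(33, Rational(1, 2))), -13092) = Mul(Rational(3273, 2), Pow(33, Rational(1, 2)))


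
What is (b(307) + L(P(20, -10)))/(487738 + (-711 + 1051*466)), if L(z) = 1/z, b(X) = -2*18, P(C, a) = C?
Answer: -719/19535860 ≈ -3.6804e-5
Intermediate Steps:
b(X) = -36
(b(307) + L(P(20, -10)))/(487738 + (-711 + 1051*466)) = (-36 + 1/20)/(487738 + (-711 + 1051*466)) = (-36 + 1/20)/(487738 + (-711 + 489766)) = -719/(20*(487738 + 489055)) = -719/20/976793 = -719/20*1/976793 = -719/19535860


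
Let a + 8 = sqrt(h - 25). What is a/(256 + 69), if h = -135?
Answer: -8/325 + 4*I*sqrt(10)/325 ≈ -0.024615 + 0.03892*I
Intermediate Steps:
a = -8 + 4*I*sqrt(10) (a = -8 + sqrt(-135 - 25) = -8 + sqrt(-160) = -8 + 4*I*sqrt(10) ≈ -8.0 + 12.649*I)
a/(256 + 69) = (-8 + 4*I*sqrt(10))/(256 + 69) = (-8 + 4*I*sqrt(10))/325 = (-8 + 4*I*sqrt(10))*(1/325) = -8/325 + 4*I*sqrt(10)/325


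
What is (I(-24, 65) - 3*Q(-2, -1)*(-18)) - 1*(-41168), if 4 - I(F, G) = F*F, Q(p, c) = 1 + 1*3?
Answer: 40812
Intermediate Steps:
Q(p, c) = 4 (Q(p, c) = 1 + 3 = 4)
I(F, G) = 4 - F**2 (I(F, G) = 4 - F*F = 4 - F**2)
(I(-24, 65) - 3*Q(-2, -1)*(-18)) - 1*(-41168) = ((4 - 1*(-24)**2) - 3*4*(-18)) - 1*(-41168) = ((4 - 1*576) - 12*(-18)) + 41168 = ((4 - 576) + 216) + 41168 = (-572 + 216) + 41168 = -356 + 41168 = 40812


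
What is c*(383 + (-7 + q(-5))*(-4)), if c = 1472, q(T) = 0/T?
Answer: 604992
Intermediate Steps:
q(T) = 0
c*(383 + (-7 + q(-5))*(-4)) = 1472*(383 + (-7 + 0)*(-4)) = 1472*(383 - 7*(-4)) = 1472*(383 + 28) = 1472*411 = 604992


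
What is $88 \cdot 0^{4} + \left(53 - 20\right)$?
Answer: $33$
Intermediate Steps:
$88 \cdot 0^{4} + \left(53 - 20\right) = 88 \cdot 0 + 33 = 0 + 33 = 33$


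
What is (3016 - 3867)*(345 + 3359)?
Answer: -3152104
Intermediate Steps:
(3016 - 3867)*(345 + 3359) = -851*3704 = -3152104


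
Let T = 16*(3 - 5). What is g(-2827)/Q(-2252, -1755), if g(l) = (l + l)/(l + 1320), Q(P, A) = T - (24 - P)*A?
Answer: 257/273612838 ≈ 9.3928e-7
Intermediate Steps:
T = -32 (T = 16*(-2) = -32)
Q(P, A) = -32 - A*(24 - P) (Q(P, A) = -32 - (24 - P)*A = -32 - A*(24 - P))
g(l) = 2*l/(1320 + l) (g(l) = (2*l)/(1320 + l) = 2*l/(1320 + l))
g(-2827)/Q(-2252, -1755) = (2*(-2827)/(1320 - 2827))/(-32 - 24*(-1755) - 1755*(-2252)) = (2*(-2827)/(-1507))/(-32 + 42120 + 3952260) = (2*(-2827)*(-1/1507))/3994348 = (514/137)*(1/3994348) = 257/273612838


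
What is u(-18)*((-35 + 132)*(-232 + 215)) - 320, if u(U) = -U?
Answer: -30002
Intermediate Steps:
u(-18)*((-35 + 132)*(-232 + 215)) - 320 = (-1*(-18))*((-35 + 132)*(-232 + 215)) - 320 = 18*(97*(-17)) - 320 = 18*(-1649) - 320 = -29682 - 320 = -30002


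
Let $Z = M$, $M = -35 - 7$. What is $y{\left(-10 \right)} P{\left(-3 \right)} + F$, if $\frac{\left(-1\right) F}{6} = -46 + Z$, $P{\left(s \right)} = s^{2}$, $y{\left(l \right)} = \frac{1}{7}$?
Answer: $\frac{3705}{7} \approx 529.29$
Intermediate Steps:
$M = -42$
$Z = -42$
$y{\left(l \right)} = \frac{1}{7}$
$F = 528$ ($F = - 6 \left(-46 - 42\right) = \left(-6\right) \left(-88\right) = 528$)
$y{\left(-10 \right)} P{\left(-3 \right)} + F = \frac{\left(-3\right)^{2}}{7} + 528 = \frac{1}{7} \cdot 9 + 528 = \frac{9}{7} + 528 = \frac{3705}{7}$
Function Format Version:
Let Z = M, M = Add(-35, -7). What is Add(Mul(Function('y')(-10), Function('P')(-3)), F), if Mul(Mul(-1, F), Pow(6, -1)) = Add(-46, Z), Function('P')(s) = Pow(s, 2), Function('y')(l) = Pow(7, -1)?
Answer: Rational(3705, 7) ≈ 529.29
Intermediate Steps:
M = -42
Z = -42
Function('y')(l) = Rational(1, 7)
F = 528 (F = Mul(-6, Add(-46, -42)) = Mul(-6, -88) = 528)
Add(Mul(Function('y')(-10), Function('P')(-3)), F) = Add(Mul(Rational(1, 7), Pow(-3, 2)), 528) = Add(Mul(Rational(1, 7), 9), 528) = Add(Rational(9, 7), 528) = Rational(3705, 7)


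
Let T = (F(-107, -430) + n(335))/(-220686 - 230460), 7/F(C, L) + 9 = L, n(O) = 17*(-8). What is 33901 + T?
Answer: 6714197999405/198053094 ≈ 33901.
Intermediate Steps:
n(O) = -136
F(C, L) = 7/(-9 + L)
T = 59711/198053094 (T = (7/(-9 - 430) - 136)/(-220686 - 230460) = (7/(-439) - 136)/(-451146) = (7*(-1/439) - 136)*(-1/451146) = (-7/439 - 136)*(-1/451146) = -59711/439*(-1/451146) = 59711/198053094 ≈ 0.00030149)
33901 + T = 33901 + 59711/198053094 = 6714197999405/198053094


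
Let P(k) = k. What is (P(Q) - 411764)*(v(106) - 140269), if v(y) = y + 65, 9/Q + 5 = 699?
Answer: 20017496936143/347 ≈ 5.7687e+10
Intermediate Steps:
Q = 9/694 (Q = 9/(-5 + 699) = 9/694 ≈ 0.012968)
v(y) = 65 + y
(P(Q) - 411764)*(v(106) - 140269) = (9/694 - 411764)*((65 + 106) - 140269) = -285764207*(171 - 140269)/694 = -285764207/694*(-140098) = 20017496936143/347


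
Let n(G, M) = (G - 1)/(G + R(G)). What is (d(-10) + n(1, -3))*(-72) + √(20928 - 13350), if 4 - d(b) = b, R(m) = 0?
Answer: -1008 + 3*√842 ≈ -920.95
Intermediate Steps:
d(b) = 4 - b
n(G, M) = (-1 + G)/G (n(G, M) = (G - 1)/(G + 0) = (-1 + G)/G)
(d(-10) + n(1, -3))*(-72) + √(20928 - 13350) = ((4 - 1*(-10)) + (-1 + 1)/1)*(-72) + √(20928 - 13350) = ((4 + 10) + 1*0)*(-72) + √7578 = (14 + 0)*(-72) + 3*√842 = 14*(-72) + 3*√842 = -1008 + 3*√842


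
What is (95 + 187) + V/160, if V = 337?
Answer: 45457/160 ≈ 284.11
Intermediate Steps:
(95 + 187) + V/160 = (95 + 187) + 337/160 = 282 + 337*(1/160) = 282 + 337/160 = 45457/160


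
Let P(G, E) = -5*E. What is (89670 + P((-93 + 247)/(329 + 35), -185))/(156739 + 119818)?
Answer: 90595/276557 ≈ 0.32758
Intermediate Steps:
P(G, E) = -5*E
(89670 + P((-93 + 247)/(329 + 35), -185))/(156739 + 119818) = (89670 - 5*(-185))/(156739 + 119818) = (89670 + 925)/276557 = 90595*(1/276557) = 90595/276557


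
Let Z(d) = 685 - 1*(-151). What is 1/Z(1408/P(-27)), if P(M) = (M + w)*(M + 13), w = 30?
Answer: 1/836 ≈ 0.0011962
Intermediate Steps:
P(M) = (13 + M)*(30 + M) (P(M) = (M + 30)*(M + 13) = (30 + M)*(13 + M) = (13 + M)*(30 + M))
Z(d) = 836 (Z(d) = 685 + 151 = 836)
1/Z(1408/P(-27)) = 1/836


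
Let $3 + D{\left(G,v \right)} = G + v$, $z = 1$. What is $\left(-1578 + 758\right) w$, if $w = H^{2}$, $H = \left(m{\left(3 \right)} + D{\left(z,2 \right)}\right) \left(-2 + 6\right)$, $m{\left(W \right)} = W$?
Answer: $-118080$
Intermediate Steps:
$D{\left(G,v \right)} = -3 + G + v$ ($D{\left(G,v \right)} = -3 + \left(G + v\right) = -3 + G + v$)
$H = 12$ ($H = \left(3 + \left(-3 + 1 + 2\right)\right) \left(-2 + 6\right) = \left(3 + 0\right) 4 = 3 \cdot 4 = 12$)
$w = 144$ ($w = 12^{2} = 144$)
$\left(-1578 + 758\right) w = \left(-1578 + 758\right) 144 = \left(-820\right) 144 = -118080$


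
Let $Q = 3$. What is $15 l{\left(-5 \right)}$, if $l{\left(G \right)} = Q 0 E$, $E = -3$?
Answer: $0$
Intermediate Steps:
$l{\left(G \right)} = 0$ ($l{\left(G \right)} = 3 \cdot 0 \left(-3\right) = 0 \left(-3\right) = 0$)
$15 l{\left(-5 \right)} = 15 \cdot 0 = 0$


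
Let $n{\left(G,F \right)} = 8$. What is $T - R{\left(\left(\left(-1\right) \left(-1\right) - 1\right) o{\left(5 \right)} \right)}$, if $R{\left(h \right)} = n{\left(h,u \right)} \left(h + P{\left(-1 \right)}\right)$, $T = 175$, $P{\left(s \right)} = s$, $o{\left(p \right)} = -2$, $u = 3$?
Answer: $183$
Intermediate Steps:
$R{\left(h \right)} = -8 + 8 h$ ($R{\left(h \right)} = 8 \left(h - 1\right) = 8 \left(-1 + h\right) = -8 + 8 h$)
$T - R{\left(\left(\left(-1\right) \left(-1\right) - 1\right) o{\left(5 \right)} \right)} = 175 - \left(-8 + 8 \left(\left(-1\right) \left(-1\right) - 1\right) \left(-2\right)\right) = 175 - \left(-8 + 8 \left(1 - 1\right) \left(-2\right)\right) = 175 - \left(-8 + 8 \cdot 0 \left(-2\right)\right) = 175 - \left(-8 + 8 \cdot 0\right) = 175 - \left(-8 + 0\right) = 175 - -8 = 175 + 8 = 183$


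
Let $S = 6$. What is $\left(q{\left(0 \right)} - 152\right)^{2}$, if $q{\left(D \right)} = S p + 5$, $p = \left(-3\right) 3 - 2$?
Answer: $45369$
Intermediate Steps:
$p = -11$ ($p = -9 - 2 = -11$)
$q{\left(D \right)} = -61$ ($q{\left(D \right)} = 6 \left(-11\right) + 5 = -66 + 5 = -61$)
$\left(q{\left(0 \right)} - 152\right)^{2} = \left(-61 - 152\right)^{2} = \left(-213\right)^{2} = 45369$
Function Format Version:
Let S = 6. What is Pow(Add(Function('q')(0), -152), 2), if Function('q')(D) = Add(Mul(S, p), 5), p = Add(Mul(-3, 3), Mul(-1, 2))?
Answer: 45369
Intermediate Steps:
p = -11 (p = Add(-9, -2) = -11)
Function('q')(D) = -61 (Function('q')(D) = Add(Mul(6, -11), 5) = Add(-66, 5) = -61)
Pow(Add(Function('q')(0), -152), 2) = Pow(Add(-61, -152), 2) = Pow(-213, 2) = 45369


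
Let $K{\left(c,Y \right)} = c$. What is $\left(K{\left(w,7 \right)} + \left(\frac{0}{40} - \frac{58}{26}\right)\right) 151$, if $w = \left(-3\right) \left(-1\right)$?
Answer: $\frac{1510}{13} \approx 116.15$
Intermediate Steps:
$w = 3$
$\left(K{\left(w,7 \right)} + \left(\frac{0}{40} - \frac{58}{26}\right)\right) 151 = \left(3 + \left(\frac{0}{40} - \frac{58}{26}\right)\right) 151 = \left(3 + \left(0 \cdot \frac{1}{40} - \frac{29}{13}\right)\right) 151 = \left(3 + \left(0 - \frac{29}{13}\right)\right) 151 = \left(3 - \frac{29}{13}\right) 151 = \frac{10}{13} \cdot 151 = \frac{1510}{13}$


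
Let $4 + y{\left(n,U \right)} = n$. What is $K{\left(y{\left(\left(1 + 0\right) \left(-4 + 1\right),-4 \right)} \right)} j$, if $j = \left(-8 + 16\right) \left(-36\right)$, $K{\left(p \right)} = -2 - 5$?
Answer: $2016$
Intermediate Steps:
$y{\left(n,U \right)} = -4 + n$
$K{\left(p \right)} = -7$
$j = -288$ ($j = 8 \left(-36\right) = -288$)
$K{\left(y{\left(\left(1 + 0\right) \left(-4 + 1\right),-4 \right)} \right)} j = \left(-7\right) \left(-288\right) = 2016$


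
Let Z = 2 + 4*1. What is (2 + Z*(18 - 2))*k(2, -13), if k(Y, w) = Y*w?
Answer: -2548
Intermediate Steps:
Z = 6 (Z = 2 + 4 = 6)
(2 + Z*(18 - 2))*k(2, -13) = (2 + 6*(18 - 2))*(2*(-13)) = (2 + 6*16)*(-26) = (2 + 96)*(-26) = 98*(-26) = -2548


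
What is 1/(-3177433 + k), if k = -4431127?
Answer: -1/7608560 ≈ -1.3143e-7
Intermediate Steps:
1/(-3177433 + k) = 1/(-3177433 - 4431127) = 1/(-7608560) = -1/7608560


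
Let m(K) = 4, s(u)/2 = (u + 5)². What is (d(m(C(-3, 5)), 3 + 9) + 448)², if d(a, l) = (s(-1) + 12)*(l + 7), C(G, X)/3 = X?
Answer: 1648656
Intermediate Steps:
s(u) = 2*(5 + u)² (s(u) = 2*(u + 5)² = 2*(5 + u)²)
C(G, X) = 3*X
d(a, l) = 308 + 44*l (d(a, l) = (2*(5 - 1)² + 12)*(l + 7) = (2*4² + 12)*(7 + l) = (2*16 + 12)*(7 + l) = (32 + 12)*(7 + l) = 44*(7 + l) = 308 + 44*l)
(d(m(C(-3, 5)), 3 + 9) + 448)² = ((308 + 44*(3 + 9)) + 448)² = ((308 + 44*12) + 448)² = ((308 + 528) + 448)² = (836 + 448)² = 1284² = 1648656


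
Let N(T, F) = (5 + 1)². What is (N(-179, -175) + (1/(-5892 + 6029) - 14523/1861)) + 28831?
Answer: 7357855929/254957 ≈ 28859.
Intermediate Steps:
N(T, F) = 36 (N(T, F) = 6² = 36)
(N(-179, -175) + (1/(-5892 + 6029) - 14523/1861)) + 28831 = (36 + (1/(-5892 + 6029) - 14523/1861)) + 28831 = (36 + (1/137 - 14523/1861)) + 28831 = (36 - 1987790/254957) + 28831 = 7190662/254957 + 28831 = 7357855929/254957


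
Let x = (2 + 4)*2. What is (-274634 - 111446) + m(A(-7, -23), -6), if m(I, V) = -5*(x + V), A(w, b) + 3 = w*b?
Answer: -386110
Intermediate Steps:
x = 12 (x = 6*2 = 12)
A(w, b) = -3 + b*w (A(w, b) = -3 + w*b = -3 + b*w)
m(I, V) = -60 - 5*V (m(I, V) = -5*(12 + V) = -60 - 5*V)
(-274634 - 111446) + m(A(-7, -23), -6) = (-274634 - 111446) + (-60 - 5*(-6)) = -386080 + (-60 + 30) = -386080 - 30 = -386110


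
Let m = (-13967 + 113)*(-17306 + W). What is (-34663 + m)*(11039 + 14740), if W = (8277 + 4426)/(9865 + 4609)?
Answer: 44721020039597304/7237 ≈ 6.1795e+12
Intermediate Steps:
W = 12703/14474 ≈ 0.87764
m = 1735035760107/7237 (m = (-13967 + 113)*(-17306 + 12703/14474) = -13854*(-250474341/14474) = 1735035760107/7237 ≈ 2.3975e+8)
(-34663 + m)*(11039 + 14740) = (-34663 + 1735035760107/7237)*(11039 + 14740) = (1734784903976/7237)*25779 = 44721020039597304/7237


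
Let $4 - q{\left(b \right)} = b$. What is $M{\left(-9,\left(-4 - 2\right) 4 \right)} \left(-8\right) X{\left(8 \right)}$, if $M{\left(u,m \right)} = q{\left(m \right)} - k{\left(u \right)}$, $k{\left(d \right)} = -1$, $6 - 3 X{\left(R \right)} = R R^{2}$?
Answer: $\frac{117392}{3} \approx 39131.0$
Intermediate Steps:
$X{\left(R \right)} = 2 - \frac{R^{3}}{3}$ ($X{\left(R \right)} = 2 - \frac{R R^{2}}{3} = 2 - \frac{R^{3}}{3}$)
$q{\left(b \right)} = 4 - b$
$M{\left(u,m \right)} = 5 - m$ ($M{\left(u,m \right)} = \left(4 - m\right) - -1 = \left(4 - m\right) + 1 = 5 - m$)
$M{\left(-9,\left(-4 - 2\right) 4 \right)} \left(-8\right) X{\left(8 \right)} = \left(5 - \left(-4 - 2\right) 4\right) \left(-8\right) \left(2 - \frac{8^{3}}{3}\right) = \left(5 - \left(-6\right) 4\right) \left(-8\right) \left(2 - \frac{512}{3}\right) = \left(5 - -24\right) \left(-8\right) \left(2 - \frac{512}{3}\right) = \left(5 + 24\right) \left(-8\right) \left(- \frac{506}{3}\right) = 29 \left(-8\right) \left(- \frac{506}{3}\right) = \left(-232\right) \left(- \frac{506}{3}\right) = \frac{117392}{3}$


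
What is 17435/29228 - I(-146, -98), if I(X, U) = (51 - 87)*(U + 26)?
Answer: -75741541/29228 ≈ -2591.4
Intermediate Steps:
I(X, U) = -936 - 36*U (I(X, U) = -36*(26 + U) = -936 - 36*U)
17435/29228 - I(-146, -98) = 17435/29228 - (-936 - 36*(-98)) = 17435*(1/29228) - (-936 + 3528) = 17435/29228 - 1*2592 = 17435/29228 - 2592 = -75741541/29228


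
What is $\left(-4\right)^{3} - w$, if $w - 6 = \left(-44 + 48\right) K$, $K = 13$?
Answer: $-122$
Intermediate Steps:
$w = 58$ ($w = 6 + \left(-44 + 48\right) 13 = 6 + 4 \cdot 13 = 6 + 52 = 58$)
$\left(-4\right)^{3} - w = \left(-4\right)^{3} - 58 = -64 - 58 = -122$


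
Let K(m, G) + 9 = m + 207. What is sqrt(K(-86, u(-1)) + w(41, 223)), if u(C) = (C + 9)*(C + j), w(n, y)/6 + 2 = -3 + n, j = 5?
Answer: 2*sqrt(82) ≈ 18.111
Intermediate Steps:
w(n, y) = -30 + 6*n (w(n, y) = -12 + 6*(-3 + n) = -12 + (-18 + 6*n) = -30 + 6*n)
u(C) = (5 + C)*(9 + C) (u(C) = (C + 9)*(C + 5) = (9 + C)*(5 + C) = (5 + C)*(9 + C))
K(m, G) = 198 + m (K(m, G) = -9 + (m + 207) = -9 + (207 + m) = 198 + m)
sqrt(K(-86, u(-1)) + w(41, 223)) = sqrt((198 - 86) + (-30 + 6*41)) = sqrt(112 + (-30 + 246)) = sqrt(112 + 216) = sqrt(328) = 2*sqrt(82)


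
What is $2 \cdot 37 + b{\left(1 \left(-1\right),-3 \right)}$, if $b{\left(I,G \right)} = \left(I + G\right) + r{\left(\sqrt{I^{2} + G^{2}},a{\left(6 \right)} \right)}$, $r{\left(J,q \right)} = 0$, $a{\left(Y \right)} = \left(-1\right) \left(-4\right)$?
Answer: $70$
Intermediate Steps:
$a{\left(Y \right)} = 4$
$b{\left(I,G \right)} = G + I$ ($b{\left(I,G \right)} = \left(I + G\right) + 0 = \left(G + I\right) + 0 = G + I$)
$2 \cdot 37 + b{\left(1 \left(-1\right),-3 \right)} = 2 \cdot 37 + \left(-3 + 1 \left(-1\right)\right) = 74 - 4 = 70$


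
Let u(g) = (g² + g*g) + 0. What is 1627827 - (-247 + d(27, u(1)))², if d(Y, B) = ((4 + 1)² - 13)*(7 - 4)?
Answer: 1583306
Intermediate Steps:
u(g) = 2*g² (u(g) = (g² + g²) + 0 = 2*g² + 0 = 2*g²)
d(Y, B) = 36 (d(Y, B) = (5² - 13)*3 = (25 - 13)*3 = 12*3 = 36)
1627827 - (-247 + d(27, u(1)))² = 1627827 - (-247 + 36)² = 1627827 - 1*(-211)² = 1627827 - 1*44521 = 1627827 - 44521 = 1583306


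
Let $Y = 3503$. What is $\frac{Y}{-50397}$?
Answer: $- \frac{3503}{50397} \approx -0.069508$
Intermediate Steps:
$\frac{Y}{-50397} = \frac{3503}{-50397} = 3503 \left(- \frac{1}{50397}\right) = - \frac{3503}{50397}$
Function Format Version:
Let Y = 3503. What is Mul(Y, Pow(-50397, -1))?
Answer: Rational(-3503, 50397) ≈ -0.069508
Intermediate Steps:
Mul(Y, Pow(-50397, -1)) = Mul(3503, Pow(-50397, -1)) = Mul(3503, Rational(-1, 50397)) = Rational(-3503, 50397)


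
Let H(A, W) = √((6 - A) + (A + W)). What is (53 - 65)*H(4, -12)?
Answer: -12*I*√6 ≈ -29.394*I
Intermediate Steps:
H(A, W) = √(6 + W)
(53 - 65)*H(4, -12) = (53 - 65)*√(6 - 12) = -12*I*√6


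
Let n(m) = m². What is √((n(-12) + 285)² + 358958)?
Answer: √542999 ≈ 736.88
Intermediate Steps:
√((n(-12) + 285)² + 358958) = √(((-12)² + 285)² + 358958) = √((144 + 285)² + 358958) = √(429² + 358958) = √(184041 + 358958) = √542999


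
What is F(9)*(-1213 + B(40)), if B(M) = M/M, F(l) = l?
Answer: -10908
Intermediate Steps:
B(M) = 1
F(9)*(-1213 + B(40)) = 9*(-1213 + 1) = 9*(-1212) = -10908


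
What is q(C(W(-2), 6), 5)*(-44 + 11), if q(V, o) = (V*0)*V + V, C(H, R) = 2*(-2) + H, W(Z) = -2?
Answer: 198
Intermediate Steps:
C(H, R) = -4 + H
q(V, o) = V (q(V, o) = 0*V + V = 0 + V = V)
q(C(W(-2), 6), 5)*(-44 + 11) = (-4 - 2)*(-44 + 11) = -6*(-33) = 198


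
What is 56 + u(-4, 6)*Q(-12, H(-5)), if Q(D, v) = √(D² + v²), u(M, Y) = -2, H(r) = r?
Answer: 30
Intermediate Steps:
56 + u(-4, 6)*Q(-12, H(-5)) = 56 - 2*√((-12)² + (-5)²) = 56 - 2*√(144 + 25) = 56 - 2*√169 = 56 - 2*13 = 56 - 26 = 30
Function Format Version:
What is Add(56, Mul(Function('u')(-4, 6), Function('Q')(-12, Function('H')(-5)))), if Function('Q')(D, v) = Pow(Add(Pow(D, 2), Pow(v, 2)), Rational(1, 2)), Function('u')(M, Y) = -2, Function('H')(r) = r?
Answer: 30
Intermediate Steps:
Add(56, Mul(Function('u')(-4, 6), Function('Q')(-12, Function('H')(-5)))) = Add(56, Mul(-2, Pow(Add(Pow(-12, 2), Pow(-5, 2)), Rational(1, 2)))) = Add(56, Mul(-2, Pow(Add(144, 25), Rational(1, 2)))) = Add(56, Mul(-2, Pow(169, Rational(1, 2)))) = Add(56, Mul(-2, 13)) = Add(56, -26) = 30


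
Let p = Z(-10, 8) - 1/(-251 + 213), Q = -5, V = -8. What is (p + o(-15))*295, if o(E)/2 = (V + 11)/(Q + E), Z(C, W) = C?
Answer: -57584/19 ≈ -3030.7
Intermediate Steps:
p = -379/38 (p = -10 - 1/(-251 + 213) = -10 - 1/(-38) = -10 - 1*(-1/38) = -10 + 1/38 = -379/38 ≈ -9.9737)
o(E) = 6/(-5 + E) (o(E) = 2*((-8 + 11)/(-5 + E)) = 2*(3/(-5 + E)) = 6/(-5 + E))
(p + o(-15))*295 = (-379/38 + 6/(-5 - 15))*295 = (-379/38 + 6/(-20))*295 = (-379/38 + 6*(-1/20))*295 = (-379/38 - 3/10)*295 = -976/95*295 = -57584/19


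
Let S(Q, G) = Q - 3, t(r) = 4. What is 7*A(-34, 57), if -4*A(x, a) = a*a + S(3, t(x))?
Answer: -22743/4 ≈ -5685.8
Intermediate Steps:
S(Q, G) = -3 + Q
A(x, a) = -a**2/4 (A(x, a) = -(a*a + (-3 + 3))/4 = -(a**2 + 0)/4 = -a**2/4)
7*A(-34, 57) = 7*(-1/4*57**2) = 7*(-1/4*3249) = 7*(-3249/4) = -22743/4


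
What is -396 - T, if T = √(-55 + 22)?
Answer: -396 - I*√33 ≈ -396.0 - 5.7446*I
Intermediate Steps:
T = I*√33 (T = √(-33) = I*√33 ≈ 5.7446*I)
-396 - T = -396 - I*√33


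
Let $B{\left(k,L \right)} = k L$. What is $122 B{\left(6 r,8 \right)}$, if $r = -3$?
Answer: $-17568$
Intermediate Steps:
$B{\left(k,L \right)} = L k$
$122 B{\left(6 r,8 \right)} = 122 \cdot 8 \cdot 6 \left(-3\right) = 122 \cdot 8 \left(-18\right) = 122 \left(-144\right) = -17568$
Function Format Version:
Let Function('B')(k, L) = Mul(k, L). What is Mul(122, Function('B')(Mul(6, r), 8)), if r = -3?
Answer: -17568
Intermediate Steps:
Function('B')(k, L) = Mul(L, k)
Mul(122, Function('B')(Mul(6, r), 8)) = Mul(122, Mul(8, Mul(6, -3))) = Mul(122, Mul(8, -18)) = Mul(122, -144) = -17568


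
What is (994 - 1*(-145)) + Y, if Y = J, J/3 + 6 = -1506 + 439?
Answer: -2080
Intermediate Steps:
J = -3219 (J = -18 + 3*(-1506 + 439) = -18 + 3*(-1067) = -18 - 3201 = -3219)
Y = -3219
(994 - 1*(-145)) + Y = (994 - 1*(-145)) - 3219 = (994 + 145) - 3219 = 1139 - 3219 = -2080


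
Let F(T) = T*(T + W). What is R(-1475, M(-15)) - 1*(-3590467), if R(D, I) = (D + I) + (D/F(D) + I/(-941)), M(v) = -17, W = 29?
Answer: 4883468060491/1360686 ≈ 3.5890e+6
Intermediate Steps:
F(T) = T*(29 + T) (F(T) = T*(T + 29) = T*(29 + T))
R(D, I) = D + 1/(29 + D) + 940*I/941 (R(D, I) = (D + I) + (D/((D*(29 + D))) + I/(-941)) = (D + I) + (D*(1/(D*(29 + D))) + I*(-1/941)) = (D + I) + (1/(29 + D) - I/941) = D + 1/(29 + D) + 940*I/941)
R(-1475, M(-15)) - 1*(-3590467) = (941 + (29 - 1475)*(940*(-17) + 941*(-1475)))/(941*(29 - 1475)) - 1*(-3590467) = (1/941)*(941 - 1446*(-15980 - 1387975))/(-1446) + 3590467 = (1/941)*(-1/1446)*(941 - 1446*(-1403955)) + 3590467 = (1/941)*(-1/1446)*(941 + 2030118930) + 3590467 = (1/941)*(-1/1446)*2030119871 + 3590467 = -2030119871/1360686 + 3590467 = 4883468060491/1360686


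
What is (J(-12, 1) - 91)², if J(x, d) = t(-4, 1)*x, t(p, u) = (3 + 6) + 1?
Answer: 44521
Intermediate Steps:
t(p, u) = 10 (t(p, u) = 9 + 1 = 10)
J(x, d) = 10*x
(J(-12, 1) - 91)² = (10*(-12) - 91)² = (-120 - 91)² = (-211)² = 44521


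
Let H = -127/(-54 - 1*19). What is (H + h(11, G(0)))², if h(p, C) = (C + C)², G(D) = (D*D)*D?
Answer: 16129/5329 ≈ 3.0266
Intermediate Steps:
H = 127/73 (H = -127/(-54 - 19) = -127/(-73) = -127*(-1/73) = 127/73 ≈ 1.7397)
G(D) = D³ (G(D) = D²*D = D³)
h(p, C) = 4*C² (h(p, C) = (2*C)² = 4*C²)
(H + h(11, G(0)))² = (127/73 + 4*(0³)²)² = (127/73 + 4*0²)² = (127/73 + 4*0)² = (127/73 + 0)² = (127/73)² = 16129/5329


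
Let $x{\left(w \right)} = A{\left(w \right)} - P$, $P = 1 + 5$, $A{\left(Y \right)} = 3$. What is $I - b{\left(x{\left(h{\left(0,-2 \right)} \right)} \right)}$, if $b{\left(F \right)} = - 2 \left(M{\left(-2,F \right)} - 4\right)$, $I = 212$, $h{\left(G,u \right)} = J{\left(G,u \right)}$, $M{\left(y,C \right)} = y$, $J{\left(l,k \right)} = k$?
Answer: $200$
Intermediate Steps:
$P = 6$
$h{\left(G,u \right)} = u$
$x{\left(w \right)} = -3$ ($x{\left(w \right)} = 3 - 6 = -3$)
$b{\left(F \right)} = 12$ ($b{\left(F \right)} = - 2 \left(-2 - 4\right) = \left(-2\right) \left(-6\right) = 12$)
$I - b{\left(x{\left(h{\left(0,-2 \right)} \right)} \right)} = 212 - 12 = 200$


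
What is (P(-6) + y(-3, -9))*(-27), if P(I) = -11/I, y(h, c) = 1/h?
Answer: -81/2 ≈ -40.500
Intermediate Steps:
(P(-6) + y(-3, -9))*(-27) = (-11/(-6) + 1/(-3))*(-27) = (-11*(-⅙) - ⅓)*(-27) = (11/6 - ⅓)*(-27) = (3/2)*(-27) = -81/2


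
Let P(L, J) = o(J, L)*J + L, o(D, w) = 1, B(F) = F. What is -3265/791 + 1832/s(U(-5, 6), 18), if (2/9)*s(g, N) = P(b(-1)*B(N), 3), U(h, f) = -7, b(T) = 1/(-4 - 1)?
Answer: -14579275/21357 ≈ -682.65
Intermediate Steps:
b(T) = -⅕ (b(T) = 1/(-5) = -⅕)
P(L, J) = J + L (P(L, J) = 1*J + L = J + L)
s(g, N) = 27/2 - 9*N/10 (s(g, N) = 9*(3 - N/5)/2 = 27/2 - 9*N/10)
-3265/791 + 1832/s(U(-5, 6), 18) = -3265/791 + 1832/(27/2 - 9/10*18) = -3265*1/791 + 1832/(27/2 - 81/5) = -3265/791 + 1832/(-27/10) = -3265/791 + 1832*(-10/27) = -3265/791 - 18320/27 = -14579275/21357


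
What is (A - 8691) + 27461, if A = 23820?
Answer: 42590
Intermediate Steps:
(A - 8691) + 27461 = (23820 - 8691) + 27461 = 15129 + 27461 = 42590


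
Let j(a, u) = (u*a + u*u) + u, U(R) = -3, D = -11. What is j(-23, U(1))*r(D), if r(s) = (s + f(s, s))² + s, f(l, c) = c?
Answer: 35475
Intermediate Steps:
r(s) = s + 4*s² (r(s) = (s + s)² + s = (2*s)² + s = 4*s² + s = s + 4*s²)
j(a, u) = u + u² + a*u (j(a, u) = (a*u + u²) + u = (u² + a*u) + u = u + u² + a*u)
j(-23, U(1))*r(D) = (-3*(1 - 23 - 3))*(-11*(1 + 4*(-11))) = (-3*(-25))*(-11*(1 - 44)) = 75*(-11*(-43)) = 75*473 = 35475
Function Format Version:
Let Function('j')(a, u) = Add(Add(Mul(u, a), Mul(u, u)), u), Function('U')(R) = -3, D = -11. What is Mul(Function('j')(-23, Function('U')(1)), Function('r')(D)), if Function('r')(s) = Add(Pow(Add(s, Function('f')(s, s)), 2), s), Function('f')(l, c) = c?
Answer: 35475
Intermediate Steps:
Function('r')(s) = Add(s, Mul(4, Pow(s, 2))) (Function('r')(s) = Add(Pow(Add(s, s), 2), s) = Add(Pow(Mul(2, s), 2), s) = Add(Mul(4, Pow(s, 2)), s) = Add(s, Mul(4, Pow(s, 2))))
Function('j')(a, u) = Add(u, Pow(u, 2), Mul(a, u)) (Function('j')(a, u) = Add(Add(Mul(a, u), Pow(u, 2)), u) = Add(Add(Pow(u, 2), Mul(a, u)), u) = Add(u, Pow(u, 2), Mul(a, u)))
Mul(Function('j')(-23, Function('U')(1)), Function('r')(D)) = Mul(Mul(-3, Add(1, -23, -3)), Mul(-11, Add(1, Mul(4, -11)))) = Mul(Mul(-3, -25), Mul(-11, Add(1, -44))) = Mul(75, Mul(-11, -43)) = Mul(75, 473) = 35475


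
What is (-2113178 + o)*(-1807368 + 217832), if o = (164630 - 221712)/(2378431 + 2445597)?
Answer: 4050944377013059344/1206007 ≈ 3.3590e+12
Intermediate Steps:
o = -28541/2412014 (o = -57082/4824028 = -57082*1/4824028 = -28541/2412014 ≈ -0.011833)
(-2113178 + o)*(-1807368 + 217832) = (-2113178 - 28541/2412014)*(-1807368 + 217832) = -5097014949033/2412014*(-1589536) = 4050944377013059344/1206007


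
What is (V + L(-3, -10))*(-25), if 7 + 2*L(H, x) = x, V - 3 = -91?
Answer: 4825/2 ≈ 2412.5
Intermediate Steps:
V = -88 (V = 3 - 91 = -88)
L(H, x) = -7/2 + x/2
(V + L(-3, -10))*(-25) = (-88 + (-7/2 + (½)*(-10)))*(-25) = (-88 + (-7/2 - 5))*(-25) = (-88 - 17/2)*(-25) = -193/2*(-25) = 4825/2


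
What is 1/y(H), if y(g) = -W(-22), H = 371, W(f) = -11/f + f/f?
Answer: -⅔ ≈ -0.66667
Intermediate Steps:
W(f) = 1 - 11/f (W(f) = -11/f + 1 = 1 - 11/f)
y(g) = -3/2 (y(g) = -(-11 - 22)/(-22) = -(-1)*(-33)/22 = -1*3/2 = -3/2)
1/y(H) = 1/(-3/2) = -⅔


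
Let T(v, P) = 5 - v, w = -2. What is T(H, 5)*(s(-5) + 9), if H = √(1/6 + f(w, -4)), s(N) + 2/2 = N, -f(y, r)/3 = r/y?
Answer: 15 - I*√210/2 ≈ 15.0 - 7.2457*I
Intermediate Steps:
f(y, r) = -3*r/y
s(N) = -1 + N
H = I*√210/6 (H = √(1/6 - 3*(-4)/(-2)) = √(⅙ - 3*(-4)*(-½)) = √(⅙ - 6) = √(-35/6) = I*√210/6 ≈ 2.4152*I)
T(H, 5)*(s(-5) + 9) = (5 - I*√210/6)*((-1 - 5) + 9) = (5 - I*√210/6)*(-6 + 9) = (5 - I*√210/6)*3 = 15 - I*√210/2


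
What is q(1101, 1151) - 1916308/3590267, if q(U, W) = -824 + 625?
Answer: -716379441/3590267 ≈ -199.53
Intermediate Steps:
q(U, W) = -199
q(1101, 1151) - 1916308/3590267 = -199 - 1916308/3590267 = -716379441/3590267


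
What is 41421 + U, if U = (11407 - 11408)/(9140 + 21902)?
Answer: 1285790681/31042 ≈ 41421.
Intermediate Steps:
U = -1/31042 ≈ -3.2214e-5
41421 + U = 41421 - 1/31042 = 1285790681/31042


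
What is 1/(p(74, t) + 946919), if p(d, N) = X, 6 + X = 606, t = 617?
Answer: 1/947519 ≈ 1.0554e-6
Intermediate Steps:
X = 600 (X = -6 + 606 = 600)
p(d, N) = 600
1/(p(74, t) + 946919) = 1/(600 + 946919) = 1/947519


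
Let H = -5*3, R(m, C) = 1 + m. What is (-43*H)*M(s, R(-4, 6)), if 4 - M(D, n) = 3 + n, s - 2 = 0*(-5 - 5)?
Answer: 2580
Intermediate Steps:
s = 2 (s = 2 + 0*(-5 - 5) = 2 + 0*(-10) = 2 + 0 = 2)
H = -15
M(D, n) = 1 - n (M(D, n) = 4 - (3 + n) = 4 + (-3 - n) = 1 - n)
(-43*H)*M(s, R(-4, 6)) = (-43*(-15))*(1 - (1 - 4)) = 645*(1 - 1*(-3)) = 645*(1 + 3) = 645*4 = 2580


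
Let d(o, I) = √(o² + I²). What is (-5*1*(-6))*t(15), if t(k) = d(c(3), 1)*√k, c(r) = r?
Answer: 150*√6 ≈ 367.42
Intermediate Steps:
d(o, I) = √(I² + o²)
t(k) = √10*√k (t(k) = √(1² + 3²)*√k = √(1 + 9)*√k = √10*√k)
(-5*1*(-6))*t(15) = (-5*1*(-6))*(√10*√15) = (-5*(-6))*(5*√6) = 30*(5*√6) = 150*√6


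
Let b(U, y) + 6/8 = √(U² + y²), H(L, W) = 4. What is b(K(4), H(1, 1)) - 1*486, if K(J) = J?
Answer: -1947/4 + 4*√2 ≈ -481.09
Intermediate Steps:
b(U, y) = -¾ + √(U² + y²)
b(K(4), H(1, 1)) - 1*486 = (-¾ + √(4² + 4²)) - 1*486 = (-¾ + √(16 + 16)) - 486 = (-¾ + √32) - 486 = (-¾ + 4*√2) - 486 = -1947/4 + 4*√2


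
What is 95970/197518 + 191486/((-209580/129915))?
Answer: -81893602494147/689930374 ≈ -1.1870e+5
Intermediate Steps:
95970/197518 + 191486/((-209580/129915)) = 95970*(1/197518) + 191486/((-209580*1/129915)) = 47985/98759 + 191486/(-13972/8661) = 47985/98759 + 191486*(-8661/13972) = 47985/98759 - 829230123/6986 = -81893602494147/689930374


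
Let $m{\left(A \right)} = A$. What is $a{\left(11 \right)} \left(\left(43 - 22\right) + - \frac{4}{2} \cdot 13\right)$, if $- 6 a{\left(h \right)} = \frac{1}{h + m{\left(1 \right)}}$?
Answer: $\frac{5}{72} \approx 0.069444$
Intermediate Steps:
$a{\left(h \right)} = - \frac{1}{6 \left(1 + h\right)}$ ($a{\left(h \right)} = - \frac{1}{6 \left(h + 1\right)} = - \frac{1}{6 \left(1 + h\right)}$)
$a{\left(11 \right)} \left(\left(43 - 22\right) + - \frac{4}{2} \cdot 13\right) = - \frac{1}{6 + 6 \cdot 11} \left(\left(43 - 22\right) + - \frac{4}{2} \cdot 13\right) = - \frac{1}{6 + 66} \left(\left(43 - 22\right) + \left(-4\right) \frac{1}{2} \cdot 13\right) = - \frac{1}{72} \left(21 - 26\right) = \left(-1\right) \frac{1}{72} \left(21 - 26\right) = \left(- \frac{1}{72}\right) \left(-5\right) = \frac{5}{72}$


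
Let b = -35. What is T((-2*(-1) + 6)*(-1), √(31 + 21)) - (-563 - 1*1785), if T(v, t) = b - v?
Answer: 2321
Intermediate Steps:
T(v, t) = -35 - v
T((-2*(-1) + 6)*(-1), √(31 + 21)) - (-563 - 1*1785) = (-35 - (-2*(-1) + 6)*(-1)) - (-563 - 1*1785) = (-35 - (2 + 6)*(-1)) - (-563 - 1785) = (-35 - 8*(-1)) - 1*(-2348) = (-35 - 1*(-8)) + 2348 = (-35 + 8) + 2348 = -27 + 2348 = 2321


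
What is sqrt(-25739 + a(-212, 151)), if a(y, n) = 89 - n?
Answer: I*sqrt(25801) ≈ 160.63*I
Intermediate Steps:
sqrt(-25739 + a(-212, 151)) = sqrt(-25739 + (89 - 1*151)) = sqrt(-25739 + (89 - 151)) = sqrt(-25739 - 62) = sqrt(-25801) = I*sqrt(25801)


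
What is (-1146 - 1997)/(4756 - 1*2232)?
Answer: -3143/2524 ≈ -1.2452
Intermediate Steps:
(-1146 - 1997)/(4756 - 1*2232) = -3143/(4756 - 2232) = -3143/2524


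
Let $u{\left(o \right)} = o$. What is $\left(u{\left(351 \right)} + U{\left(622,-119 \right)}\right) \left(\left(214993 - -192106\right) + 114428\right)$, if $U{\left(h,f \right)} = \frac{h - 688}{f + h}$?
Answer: $\frac{92042735649}{503} \approx 1.8299 \cdot 10^{8}$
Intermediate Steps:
$U{\left(h,f \right)} = \frac{-688 + h}{f + h}$
$\left(u{\left(351 \right)} + U{\left(622,-119 \right)}\right) \left(\left(214993 - -192106\right) + 114428\right) = \left(351 + \frac{-688 + 622}{-119 + 622}\right) \left(\left(214993 - -192106\right) + 114428\right) = \left(351 + \frac{1}{503} \left(-66\right)\right) \left(\left(214993 + 192106\right) + 114428\right) = \left(351 + \frac{1}{503} \left(-66\right)\right) \left(407099 + 114428\right) = \left(351 - \frac{66}{503}\right) 521527 = \frac{176487}{503} \cdot 521527 = \frac{92042735649}{503}$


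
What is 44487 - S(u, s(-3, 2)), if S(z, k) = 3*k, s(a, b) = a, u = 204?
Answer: 44496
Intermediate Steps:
44487 - S(u, s(-3, 2)) = 44487 - 3*(-3) = 44487 - 1*(-9) = 44487 + 9 = 44496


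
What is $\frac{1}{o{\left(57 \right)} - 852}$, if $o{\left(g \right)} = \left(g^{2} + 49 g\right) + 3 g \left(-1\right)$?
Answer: $\frac{1}{5019} \approx 0.00019924$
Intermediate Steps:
$o{\left(g \right)} = g^{2} + 46 g$ ($o{\left(g \right)} = \left(g^{2} + 49 g\right) - 3 g = g^{2} + 46 g$)
$\frac{1}{o{\left(57 \right)} - 852} = \frac{1}{57 \left(46 + 57\right) - 852} = \frac{1}{57 \cdot 103 - 852} = \frac{1}{5871 - 852} = \frac{1}{5019}$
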